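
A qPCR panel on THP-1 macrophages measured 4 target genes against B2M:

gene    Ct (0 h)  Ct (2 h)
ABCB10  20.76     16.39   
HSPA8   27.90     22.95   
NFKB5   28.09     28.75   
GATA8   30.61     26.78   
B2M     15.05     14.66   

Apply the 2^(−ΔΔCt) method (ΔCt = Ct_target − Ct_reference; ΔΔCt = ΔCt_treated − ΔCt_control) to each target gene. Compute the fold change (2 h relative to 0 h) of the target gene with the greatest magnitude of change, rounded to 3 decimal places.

ABCB10: ΔΔCt = (16.39−14.66) − (20.76−15.05) = 1.73 − 5.71 = -3.98; fold change = 2^3.98 = 15.780
HSPA8: ΔΔCt = (22.95−14.66) − (27.90−15.05) = 8.29 − 12.85 = -4.56; fold change = 2^4.56 = 23.588
NFKB5: ΔΔCt = (28.75−14.66) − (28.09−15.05) = 14.09 − 13.04 = 1.05; fold change = 2^-1.05 = 0.483
GATA8: ΔΔCt = (26.78−14.66) − (30.61−15.05) = 12.12 − 15.56 = -3.44; fold change = 2^3.44 = 10.853
HSPA8 has the largest |ΔΔCt| = 4.56.

23.588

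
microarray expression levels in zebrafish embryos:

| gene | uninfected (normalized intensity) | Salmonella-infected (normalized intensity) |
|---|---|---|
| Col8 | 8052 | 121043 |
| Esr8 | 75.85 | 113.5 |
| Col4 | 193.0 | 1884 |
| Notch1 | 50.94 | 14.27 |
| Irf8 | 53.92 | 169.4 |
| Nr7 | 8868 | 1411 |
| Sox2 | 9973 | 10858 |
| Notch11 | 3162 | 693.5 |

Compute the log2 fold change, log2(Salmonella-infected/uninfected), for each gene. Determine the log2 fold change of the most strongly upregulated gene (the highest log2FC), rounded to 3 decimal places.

log2(121043/8052) = 3.910  (Col8)
log2(113.5/75.85) = 0.581  (Esr8)
log2(1884/193.0) = 3.287  (Col4)
log2(14.27/50.94) = -1.836  (Notch1)
log2(169.4/53.92) = 1.652  (Irf8)
log2(1411/8868) = -2.652  (Nr7)
log2(10858/9973) = 0.123  (Sox2)
log2(693.5/3162) = -2.189  (Notch11)
Col8 is most strongly upregulated.

3.910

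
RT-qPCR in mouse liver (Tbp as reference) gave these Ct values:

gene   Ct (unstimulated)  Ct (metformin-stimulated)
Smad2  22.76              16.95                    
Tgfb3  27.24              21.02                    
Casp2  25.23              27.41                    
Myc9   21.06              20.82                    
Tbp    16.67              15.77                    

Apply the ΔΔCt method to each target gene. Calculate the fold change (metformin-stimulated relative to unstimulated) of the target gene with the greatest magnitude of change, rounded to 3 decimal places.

39.947

Smad2: ΔΔCt = (16.95−15.77) − (22.76−16.67) = 1.18 − 6.09 = -4.91; fold change = 2^4.91 = 30.065
Tgfb3: ΔΔCt = (21.02−15.77) − (27.24−16.67) = 5.25 − 10.57 = -5.32; fold change = 2^5.32 = 39.947
Casp2: ΔΔCt = (27.41−15.77) − (25.23−16.67) = 11.64 − 8.56 = 3.08; fold change = 2^-3.08 = 0.118
Myc9: ΔΔCt = (20.82−15.77) − (21.06−16.67) = 5.05 − 4.39 = 0.66; fold change = 2^-0.66 = 0.633
Tgfb3 has the largest |ΔΔCt| = 5.32.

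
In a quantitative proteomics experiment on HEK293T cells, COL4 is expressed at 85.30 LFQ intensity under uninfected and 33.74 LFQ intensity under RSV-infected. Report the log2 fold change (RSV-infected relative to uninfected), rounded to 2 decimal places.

Fold change = 33.74 / 85.30 = 0.3955
log2(0.3955) = -1.338

-1.34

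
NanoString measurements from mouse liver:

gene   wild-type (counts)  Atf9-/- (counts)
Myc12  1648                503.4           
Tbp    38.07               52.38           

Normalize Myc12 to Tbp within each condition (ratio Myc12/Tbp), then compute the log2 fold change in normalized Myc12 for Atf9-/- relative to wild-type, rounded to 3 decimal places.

Myc12/Tbp (wild-type) = 1648 / 38.07 = 43.289
Myc12/Tbp (Atf9-/-) = 503.4 / 52.38 = 9.6105
Fold change = 9.6105 / 43.289 = 0.2220
log2(0.2220) = -2.1713

-2.171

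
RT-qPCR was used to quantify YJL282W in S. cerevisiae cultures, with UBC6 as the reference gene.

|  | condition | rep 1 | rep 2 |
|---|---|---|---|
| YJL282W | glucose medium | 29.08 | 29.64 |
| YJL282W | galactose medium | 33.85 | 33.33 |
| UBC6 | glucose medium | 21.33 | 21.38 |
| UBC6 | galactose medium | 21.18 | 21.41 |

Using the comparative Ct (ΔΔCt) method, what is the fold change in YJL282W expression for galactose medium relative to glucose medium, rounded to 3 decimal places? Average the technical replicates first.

0.051

Mean Ct: YJL282W glucose medium 29.360; YJL282W galactose medium 33.590; UBC6 glucose medium 21.355; UBC6 galactose medium 21.295
ΔCt(glucose medium) = 29.360 − 21.355 = 8.005
ΔCt(galactose medium) = 33.590 − 21.295 = 12.295
ΔΔCt = 12.295 − 8.005 = 4.290
Fold change = 2^(−4.290) = 0.0511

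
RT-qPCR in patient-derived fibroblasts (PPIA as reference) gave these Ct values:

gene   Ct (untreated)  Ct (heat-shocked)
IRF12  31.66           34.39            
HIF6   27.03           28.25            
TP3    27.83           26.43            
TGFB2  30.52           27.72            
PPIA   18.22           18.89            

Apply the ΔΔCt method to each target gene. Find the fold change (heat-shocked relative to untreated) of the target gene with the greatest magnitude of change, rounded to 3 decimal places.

11.081

IRF12: ΔΔCt = (34.39−18.89) − (31.66−18.22) = 15.50 − 13.44 = 2.06; fold change = 2^-2.06 = 0.240
HIF6: ΔΔCt = (28.25−18.89) − (27.03−18.22) = 9.36 − 8.81 = 0.55; fold change = 2^-0.55 = 0.683
TP3: ΔΔCt = (26.43−18.89) − (27.83−18.22) = 7.54 − 9.61 = -2.07; fold change = 2^2.07 = 4.199
TGFB2: ΔΔCt = (27.72−18.89) − (30.52−18.22) = 8.83 − 12.30 = -3.47; fold change = 2^3.47 = 11.081
TGFB2 has the largest |ΔΔCt| = 3.47.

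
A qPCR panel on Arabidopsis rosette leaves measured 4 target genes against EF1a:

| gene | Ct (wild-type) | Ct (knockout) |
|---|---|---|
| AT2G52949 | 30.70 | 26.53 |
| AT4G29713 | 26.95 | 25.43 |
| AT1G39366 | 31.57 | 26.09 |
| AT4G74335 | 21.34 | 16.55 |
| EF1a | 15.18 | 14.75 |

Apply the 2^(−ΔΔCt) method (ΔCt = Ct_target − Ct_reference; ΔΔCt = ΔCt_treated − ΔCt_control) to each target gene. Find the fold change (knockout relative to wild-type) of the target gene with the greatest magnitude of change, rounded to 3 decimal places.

AT2G52949: ΔΔCt = (26.53−14.75) − (30.70−15.18) = 11.78 − 15.52 = -3.74; fold change = 2^3.74 = 13.361
AT4G29713: ΔΔCt = (25.43−14.75) − (26.95−15.18) = 10.68 − 11.77 = -1.09; fold change = 2^1.09 = 2.129
AT1G39366: ΔΔCt = (26.09−14.75) − (31.57−15.18) = 11.34 − 16.39 = -5.05; fold change = 2^5.05 = 33.128
AT4G74335: ΔΔCt = (16.55−14.75) − (21.34−15.18) = 1.80 − 6.16 = -4.36; fold change = 2^4.36 = 20.535
AT1G39366 has the largest |ΔΔCt| = 5.05.

33.128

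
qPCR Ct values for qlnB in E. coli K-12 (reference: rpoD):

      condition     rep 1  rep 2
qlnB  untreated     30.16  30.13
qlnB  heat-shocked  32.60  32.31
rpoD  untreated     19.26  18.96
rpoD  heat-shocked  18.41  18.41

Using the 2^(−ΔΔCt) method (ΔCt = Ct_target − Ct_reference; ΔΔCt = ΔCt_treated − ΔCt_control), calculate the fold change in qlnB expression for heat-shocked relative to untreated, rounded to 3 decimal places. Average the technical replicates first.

0.124

Mean Ct: qlnB untreated 30.145; qlnB heat-shocked 32.455; rpoD untreated 19.110; rpoD heat-shocked 18.410
ΔCt(untreated) = 30.145 − 19.110 = 11.035
ΔCt(heat-shocked) = 32.455 − 18.410 = 14.045
ΔΔCt = 14.045 − 11.035 = 3.010
Fold change = 2^(−3.010) = 0.1241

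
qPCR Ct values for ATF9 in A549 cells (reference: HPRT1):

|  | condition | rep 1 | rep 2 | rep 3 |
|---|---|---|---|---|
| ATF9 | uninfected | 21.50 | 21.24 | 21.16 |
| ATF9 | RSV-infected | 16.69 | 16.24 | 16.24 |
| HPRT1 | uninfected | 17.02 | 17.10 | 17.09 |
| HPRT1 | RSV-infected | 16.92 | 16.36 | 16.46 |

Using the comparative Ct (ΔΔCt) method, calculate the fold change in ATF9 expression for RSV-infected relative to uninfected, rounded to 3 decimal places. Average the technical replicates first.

21.407

Mean Ct: ATF9 uninfected 21.300; ATF9 RSV-infected 16.390; HPRT1 uninfected 17.070; HPRT1 RSV-infected 16.580
ΔCt(uninfected) = 21.300 − 17.070 = 4.230
ΔCt(RSV-infected) = 16.390 − 16.580 = -0.190
ΔΔCt = -0.190 − 4.230 = -4.420
Fold change = 2^(−(-4.420)) = 2^4.420 = 21.4068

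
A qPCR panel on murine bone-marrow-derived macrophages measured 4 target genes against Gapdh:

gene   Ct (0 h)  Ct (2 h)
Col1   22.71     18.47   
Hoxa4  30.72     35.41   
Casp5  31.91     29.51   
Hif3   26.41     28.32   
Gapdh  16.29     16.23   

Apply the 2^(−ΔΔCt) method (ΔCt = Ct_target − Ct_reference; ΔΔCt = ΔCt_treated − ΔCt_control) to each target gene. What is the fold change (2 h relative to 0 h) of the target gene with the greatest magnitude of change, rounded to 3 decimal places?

Col1: ΔΔCt = (18.47−16.23) − (22.71−16.29) = 2.24 − 6.42 = -4.18; fold change = 2^4.18 = 18.126
Hoxa4: ΔΔCt = (35.41−16.23) − (30.72−16.29) = 19.18 − 14.43 = 4.75; fold change = 2^-4.75 = 0.037
Casp5: ΔΔCt = (29.51−16.23) − (31.91−16.29) = 13.28 − 15.62 = -2.34; fold change = 2^2.34 = 5.063
Hif3: ΔΔCt = (28.32−16.23) − (26.41−16.29) = 12.09 − 10.12 = 1.97; fold change = 2^-1.97 = 0.255
Hoxa4 has the largest |ΔΔCt| = 4.75.

0.037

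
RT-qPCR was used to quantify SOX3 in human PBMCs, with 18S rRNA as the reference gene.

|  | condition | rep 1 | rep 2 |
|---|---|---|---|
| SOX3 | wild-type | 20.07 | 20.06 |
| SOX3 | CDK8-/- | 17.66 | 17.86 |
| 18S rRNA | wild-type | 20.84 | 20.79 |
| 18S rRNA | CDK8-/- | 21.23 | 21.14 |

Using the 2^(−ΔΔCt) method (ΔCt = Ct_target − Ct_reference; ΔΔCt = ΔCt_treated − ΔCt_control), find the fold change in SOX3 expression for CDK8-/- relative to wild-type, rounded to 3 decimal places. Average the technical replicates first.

6.386

Mean Ct: SOX3 wild-type 20.065; SOX3 CDK8-/- 17.760; 18S rRNA wild-type 20.815; 18S rRNA CDK8-/- 21.185
ΔCt(wild-type) = 20.065 − 20.815 = -0.750
ΔCt(CDK8-/-) = 17.760 − 21.185 = -3.425
ΔΔCt = -3.425 − (-0.750) = -2.675
Fold change = 2^(−(-2.675)) = 2^2.675 = 6.3864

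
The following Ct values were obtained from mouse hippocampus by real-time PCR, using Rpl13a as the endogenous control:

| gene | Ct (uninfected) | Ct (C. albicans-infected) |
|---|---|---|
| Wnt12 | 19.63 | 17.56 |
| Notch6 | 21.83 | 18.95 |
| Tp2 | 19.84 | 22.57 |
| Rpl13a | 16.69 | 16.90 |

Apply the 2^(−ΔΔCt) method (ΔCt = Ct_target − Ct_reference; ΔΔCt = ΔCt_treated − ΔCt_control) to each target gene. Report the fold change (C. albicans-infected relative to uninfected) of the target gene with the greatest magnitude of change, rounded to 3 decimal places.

Wnt12: ΔΔCt = (17.56−16.90) − (19.63−16.69) = 0.66 − 2.94 = -2.28; fold change = 2^2.28 = 4.857
Notch6: ΔΔCt = (18.95−16.90) − (21.83−16.69) = 2.05 − 5.14 = -3.09; fold change = 2^3.09 = 8.515
Tp2: ΔΔCt = (22.57−16.90) − (19.84−16.69) = 5.67 − 3.15 = 2.52; fold change = 2^-2.52 = 0.174
Notch6 has the largest |ΔΔCt| = 3.09.

8.515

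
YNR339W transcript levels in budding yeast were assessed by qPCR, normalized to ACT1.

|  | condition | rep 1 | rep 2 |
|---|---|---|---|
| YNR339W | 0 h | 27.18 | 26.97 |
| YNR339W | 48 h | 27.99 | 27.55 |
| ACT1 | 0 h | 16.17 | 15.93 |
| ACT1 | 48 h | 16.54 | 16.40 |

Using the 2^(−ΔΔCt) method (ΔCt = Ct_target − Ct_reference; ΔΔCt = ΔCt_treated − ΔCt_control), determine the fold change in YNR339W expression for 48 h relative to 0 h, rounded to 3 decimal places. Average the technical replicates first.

Mean Ct: YNR339W 0 h 27.075; YNR339W 48 h 27.770; ACT1 0 h 16.050; ACT1 48 h 16.470
ΔCt(0 h) = 27.075 − 16.050 = 11.025
ΔCt(48 h) = 27.770 − 16.470 = 11.300
ΔΔCt = 11.300 − 11.025 = 0.275
Fold change = 2^(−0.275) = 0.8265

0.826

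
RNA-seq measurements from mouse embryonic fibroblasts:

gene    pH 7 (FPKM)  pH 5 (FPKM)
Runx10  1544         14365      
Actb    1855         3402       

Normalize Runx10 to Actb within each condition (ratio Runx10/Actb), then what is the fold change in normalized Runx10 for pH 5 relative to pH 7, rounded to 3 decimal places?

5.073

Runx10/Actb (pH 7) = 1544 / 1855 = 0.83235
Runx10/Actb (pH 5) = 14365 / 3402 = 4.2225
Fold change = 4.2225 / 0.83235 = 5.0730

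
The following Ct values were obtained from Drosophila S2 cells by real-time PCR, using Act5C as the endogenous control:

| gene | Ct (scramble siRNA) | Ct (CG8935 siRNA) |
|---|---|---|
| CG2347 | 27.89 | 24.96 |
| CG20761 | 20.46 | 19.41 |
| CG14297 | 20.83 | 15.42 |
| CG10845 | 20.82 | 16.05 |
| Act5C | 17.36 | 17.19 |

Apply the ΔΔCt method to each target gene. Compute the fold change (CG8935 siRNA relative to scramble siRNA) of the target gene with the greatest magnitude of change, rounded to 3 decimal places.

37.792

CG2347: ΔΔCt = (24.96−17.19) − (27.89−17.36) = 7.77 − 10.53 = -2.76; fold change = 2^2.76 = 6.774
CG20761: ΔΔCt = (19.41−17.19) − (20.46−17.36) = 2.22 − 3.10 = -0.88; fold change = 2^0.88 = 1.840
CG14297: ΔΔCt = (15.42−17.19) − (20.83−17.36) = -1.77 − 3.47 = -5.24; fold change = 2^5.24 = 37.792
CG10845: ΔΔCt = (16.05−17.19) − (20.82−17.36) = -1.14 − 3.46 = -4.60; fold change = 2^4.60 = 24.251
CG14297 has the largest |ΔΔCt| = 5.24.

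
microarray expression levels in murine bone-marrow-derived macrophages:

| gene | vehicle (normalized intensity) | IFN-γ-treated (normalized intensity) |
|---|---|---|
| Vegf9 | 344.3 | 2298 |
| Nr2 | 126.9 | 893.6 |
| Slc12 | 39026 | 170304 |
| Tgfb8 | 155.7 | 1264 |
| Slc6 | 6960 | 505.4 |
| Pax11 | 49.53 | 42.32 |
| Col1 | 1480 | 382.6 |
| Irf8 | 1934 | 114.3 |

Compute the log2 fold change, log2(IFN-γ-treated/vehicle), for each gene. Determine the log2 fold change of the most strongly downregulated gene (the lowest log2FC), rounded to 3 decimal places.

-4.081

log2(2298/344.3) = 2.739  (Vegf9)
log2(893.6/126.9) = 2.816  (Nr2)
log2(170304/39026) = 2.126  (Slc12)
log2(1264/155.7) = 3.021  (Tgfb8)
log2(505.4/6960) = -3.784  (Slc6)
log2(42.32/49.53) = -0.227  (Pax11)
log2(382.6/1480) = -1.952  (Col1)
log2(114.3/1934) = -4.081  (Irf8)
Irf8 is most strongly downregulated.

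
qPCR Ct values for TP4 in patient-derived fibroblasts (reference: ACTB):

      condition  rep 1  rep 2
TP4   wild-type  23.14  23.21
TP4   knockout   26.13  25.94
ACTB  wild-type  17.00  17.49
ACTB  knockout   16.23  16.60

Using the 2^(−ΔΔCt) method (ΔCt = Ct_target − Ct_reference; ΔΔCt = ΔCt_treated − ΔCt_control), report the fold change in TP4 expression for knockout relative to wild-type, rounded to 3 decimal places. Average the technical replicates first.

Mean Ct: TP4 wild-type 23.175; TP4 knockout 26.035; ACTB wild-type 17.245; ACTB knockout 16.415
ΔCt(wild-type) = 23.175 − 17.245 = 5.930
ΔCt(knockout) = 26.035 − 16.415 = 9.620
ΔΔCt = 9.620 − 5.930 = 3.690
Fold change = 2^(−3.690) = 0.0775

0.077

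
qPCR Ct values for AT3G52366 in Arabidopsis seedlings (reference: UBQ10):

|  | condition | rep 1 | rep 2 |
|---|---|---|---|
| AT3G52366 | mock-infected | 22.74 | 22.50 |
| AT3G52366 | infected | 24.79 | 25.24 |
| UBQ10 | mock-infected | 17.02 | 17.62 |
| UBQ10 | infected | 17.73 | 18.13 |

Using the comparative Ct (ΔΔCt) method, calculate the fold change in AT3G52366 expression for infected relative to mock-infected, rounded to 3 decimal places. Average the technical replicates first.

0.290

Mean Ct: AT3G52366 mock-infected 22.620; AT3G52366 infected 25.015; UBQ10 mock-infected 17.320; UBQ10 infected 17.930
ΔCt(mock-infected) = 22.620 − 17.320 = 5.300
ΔCt(infected) = 25.015 − 17.930 = 7.085
ΔΔCt = 7.085 − 5.300 = 1.785
Fold change = 2^(−1.785) = 0.2902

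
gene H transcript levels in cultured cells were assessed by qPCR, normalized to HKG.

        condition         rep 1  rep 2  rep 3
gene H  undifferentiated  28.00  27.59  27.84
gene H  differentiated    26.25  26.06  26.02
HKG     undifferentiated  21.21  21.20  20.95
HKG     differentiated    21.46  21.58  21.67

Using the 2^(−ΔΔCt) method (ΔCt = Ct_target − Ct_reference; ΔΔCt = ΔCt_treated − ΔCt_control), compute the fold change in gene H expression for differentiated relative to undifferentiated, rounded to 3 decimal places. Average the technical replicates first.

4.438

Mean Ct: gene H undifferentiated 27.810; gene H differentiated 26.110; HKG undifferentiated 21.120; HKG differentiated 21.570
ΔCt(undifferentiated) = 27.810 − 21.120 = 6.690
ΔCt(differentiated) = 26.110 − 21.570 = 4.540
ΔΔCt = 4.540 − 6.690 = -2.150
Fold change = 2^(−(-2.150)) = 2^2.150 = 4.4383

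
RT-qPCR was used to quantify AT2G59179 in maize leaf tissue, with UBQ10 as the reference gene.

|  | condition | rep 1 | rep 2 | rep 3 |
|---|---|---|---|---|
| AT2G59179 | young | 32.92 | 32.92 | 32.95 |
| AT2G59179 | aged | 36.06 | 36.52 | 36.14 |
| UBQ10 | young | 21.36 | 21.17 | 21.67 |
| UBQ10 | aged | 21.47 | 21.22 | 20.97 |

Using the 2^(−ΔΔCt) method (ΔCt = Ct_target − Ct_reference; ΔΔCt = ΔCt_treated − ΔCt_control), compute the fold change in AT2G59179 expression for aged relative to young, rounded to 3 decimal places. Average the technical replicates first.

0.089

Mean Ct: AT2G59179 young 32.930; AT2G59179 aged 36.240; UBQ10 young 21.400; UBQ10 aged 21.220
ΔCt(young) = 32.930 − 21.400 = 11.530
ΔCt(aged) = 36.240 − 21.220 = 15.020
ΔΔCt = 15.020 − 11.530 = 3.490
Fold change = 2^(−3.490) = 0.0890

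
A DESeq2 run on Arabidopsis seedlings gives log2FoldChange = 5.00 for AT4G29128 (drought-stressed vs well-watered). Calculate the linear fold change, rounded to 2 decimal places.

Fold change = 2^(5.00) = 32.000

32.00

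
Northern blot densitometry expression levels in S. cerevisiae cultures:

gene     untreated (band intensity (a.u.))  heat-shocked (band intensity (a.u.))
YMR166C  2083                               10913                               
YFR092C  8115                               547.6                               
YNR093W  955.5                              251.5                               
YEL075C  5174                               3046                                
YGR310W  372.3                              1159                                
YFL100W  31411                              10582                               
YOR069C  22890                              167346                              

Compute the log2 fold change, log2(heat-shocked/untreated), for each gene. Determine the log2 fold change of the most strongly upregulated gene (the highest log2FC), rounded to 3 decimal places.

2.870

log2(10913/2083) = 2.389  (YMR166C)
log2(547.6/8115) = -3.889  (YFR092C)
log2(251.5/955.5) = -1.926  (YNR093W)
log2(3046/5174) = -0.764  (YEL075C)
log2(1159/372.3) = 1.638  (YGR310W)
log2(10582/31411) = -1.570  (YFL100W)
log2(167346/22890) = 2.870  (YOR069C)
YOR069C is most strongly upregulated.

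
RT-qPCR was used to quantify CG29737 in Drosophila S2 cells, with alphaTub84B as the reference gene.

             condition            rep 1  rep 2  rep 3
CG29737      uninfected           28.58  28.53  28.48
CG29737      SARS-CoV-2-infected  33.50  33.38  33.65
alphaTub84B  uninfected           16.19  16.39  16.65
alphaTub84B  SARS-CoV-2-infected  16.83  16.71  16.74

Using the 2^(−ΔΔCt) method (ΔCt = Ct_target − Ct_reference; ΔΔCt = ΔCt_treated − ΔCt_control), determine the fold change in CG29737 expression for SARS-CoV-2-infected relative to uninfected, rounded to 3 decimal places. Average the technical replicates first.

Mean Ct: CG29737 uninfected 28.530; CG29737 SARS-CoV-2-infected 33.510; alphaTub84B uninfected 16.410; alphaTub84B SARS-CoV-2-infected 16.760
ΔCt(uninfected) = 28.530 − 16.410 = 12.120
ΔCt(SARS-CoV-2-infected) = 33.510 − 16.760 = 16.750
ΔΔCt = 16.750 − 12.120 = 4.630
Fold change = 2^(−4.630) = 0.0404

0.040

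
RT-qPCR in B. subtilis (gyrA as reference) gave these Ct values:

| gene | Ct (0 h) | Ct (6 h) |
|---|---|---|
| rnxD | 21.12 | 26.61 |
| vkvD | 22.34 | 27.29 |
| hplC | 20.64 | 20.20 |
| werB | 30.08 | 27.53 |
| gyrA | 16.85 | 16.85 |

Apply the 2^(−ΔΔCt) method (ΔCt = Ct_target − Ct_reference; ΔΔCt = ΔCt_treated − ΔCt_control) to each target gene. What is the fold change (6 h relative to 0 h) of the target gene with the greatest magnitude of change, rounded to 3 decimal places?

rnxD: ΔΔCt = (26.61−16.85) − (21.12−16.85) = 9.76 − 4.27 = 5.49; fold change = 2^-5.49 = 0.022
vkvD: ΔΔCt = (27.29−16.85) − (22.34−16.85) = 10.44 − 5.49 = 4.95; fold change = 2^-4.95 = 0.032
hplC: ΔΔCt = (20.20−16.85) − (20.64−16.85) = 3.35 − 3.79 = -0.44; fold change = 2^0.44 = 1.357
werB: ΔΔCt = (27.53−16.85) − (30.08−16.85) = 10.68 − 13.23 = -2.55; fold change = 2^2.55 = 5.856
rnxD has the largest |ΔΔCt| = 5.49.

0.022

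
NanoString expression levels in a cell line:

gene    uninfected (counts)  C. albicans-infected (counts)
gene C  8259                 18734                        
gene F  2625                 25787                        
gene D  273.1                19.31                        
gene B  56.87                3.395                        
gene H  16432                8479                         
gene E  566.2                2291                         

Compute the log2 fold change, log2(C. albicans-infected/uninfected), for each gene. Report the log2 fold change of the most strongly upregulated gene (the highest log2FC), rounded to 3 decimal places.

log2(18734/8259) = 1.182  (gene C)
log2(25787/2625) = 3.296  (gene F)
log2(19.31/273.1) = -3.822  (gene D)
log2(3.395/56.87) = -4.066  (gene B)
log2(8479/16432) = -0.955  (gene H)
log2(2291/566.2) = 2.017  (gene E)
gene F is most strongly upregulated.

3.296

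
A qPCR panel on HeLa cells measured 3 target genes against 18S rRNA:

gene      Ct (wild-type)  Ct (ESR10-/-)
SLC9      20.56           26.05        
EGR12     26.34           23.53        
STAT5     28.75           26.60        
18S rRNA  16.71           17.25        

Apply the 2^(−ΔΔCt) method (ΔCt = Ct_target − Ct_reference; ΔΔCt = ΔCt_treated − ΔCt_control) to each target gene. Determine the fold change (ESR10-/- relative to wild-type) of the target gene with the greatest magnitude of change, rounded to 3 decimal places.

0.032

SLC9: ΔΔCt = (26.05−17.25) − (20.56−16.71) = 8.80 − 3.85 = 4.95; fold change = 2^-4.95 = 0.032
EGR12: ΔΔCt = (23.53−17.25) − (26.34−16.71) = 6.28 − 9.63 = -3.35; fold change = 2^3.35 = 10.196
STAT5: ΔΔCt = (26.60−17.25) − (28.75−16.71) = 9.35 − 12.04 = -2.69; fold change = 2^2.69 = 6.453
SLC9 has the largest |ΔΔCt| = 4.95.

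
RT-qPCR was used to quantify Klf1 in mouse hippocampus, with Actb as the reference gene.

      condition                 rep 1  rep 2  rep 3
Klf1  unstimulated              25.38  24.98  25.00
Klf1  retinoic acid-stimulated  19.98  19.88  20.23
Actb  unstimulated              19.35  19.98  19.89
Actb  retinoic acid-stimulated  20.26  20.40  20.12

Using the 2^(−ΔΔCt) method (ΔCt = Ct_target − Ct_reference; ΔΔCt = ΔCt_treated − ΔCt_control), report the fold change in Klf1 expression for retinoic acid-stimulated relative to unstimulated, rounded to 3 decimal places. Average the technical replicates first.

Mean Ct: Klf1 unstimulated 25.120; Klf1 retinoic acid-stimulated 20.030; Actb unstimulated 19.740; Actb retinoic acid-stimulated 20.260
ΔCt(unstimulated) = 25.120 − 19.740 = 5.380
ΔCt(retinoic acid-stimulated) = 20.030 − 20.260 = -0.230
ΔΔCt = -0.230 − 5.380 = -5.610
Fold change = 2^(−(-5.610)) = 2^5.610 = 48.8403

48.840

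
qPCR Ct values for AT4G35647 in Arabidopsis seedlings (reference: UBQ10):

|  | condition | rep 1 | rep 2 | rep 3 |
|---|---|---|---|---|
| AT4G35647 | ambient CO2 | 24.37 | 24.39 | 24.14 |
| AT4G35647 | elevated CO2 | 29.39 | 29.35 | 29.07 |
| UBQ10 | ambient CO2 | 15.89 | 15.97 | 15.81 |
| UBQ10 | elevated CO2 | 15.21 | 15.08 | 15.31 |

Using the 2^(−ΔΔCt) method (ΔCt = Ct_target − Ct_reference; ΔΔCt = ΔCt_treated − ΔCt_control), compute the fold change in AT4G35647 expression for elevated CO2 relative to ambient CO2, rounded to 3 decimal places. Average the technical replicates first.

Mean Ct: AT4G35647 ambient CO2 24.300; AT4G35647 elevated CO2 29.270; UBQ10 ambient CO2 15.890; UBQ10 elevated CO2 15.200
ΔCt(ambient CO2) = 24.300 − 15.890 = 8.410
ΔCt(elevated CO2) = 29.270 − 15.200 = 14.070
ΔΔCt = 14.070 − 8.410 = 5.660
Fold change = 2^(−5.660) = 0.0198

0.020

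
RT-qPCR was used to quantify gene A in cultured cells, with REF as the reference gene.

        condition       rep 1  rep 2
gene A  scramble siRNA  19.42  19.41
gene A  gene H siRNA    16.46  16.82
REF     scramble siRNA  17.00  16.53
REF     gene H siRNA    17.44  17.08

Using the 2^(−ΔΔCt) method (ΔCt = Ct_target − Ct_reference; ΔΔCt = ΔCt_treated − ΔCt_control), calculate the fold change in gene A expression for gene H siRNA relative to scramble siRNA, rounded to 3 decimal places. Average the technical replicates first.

9.646

Mean Ct: gene A scramble siRNA 19.415; gene A gene H siRNA 16.640; REF scramble siRNA 16.765; REF gene H siRNA 17.260
ΔCt(scramble siRNA) = 19.415 − 16.765 = 2.650
ΔCt(gene H siRNA) = 16.640 − 17.260 = -0.620
ΔΔCt = -0.620 − 2.650 = -3.270
Fold change = 2^(−(-3.270)) = 2^3.270 = 9.6465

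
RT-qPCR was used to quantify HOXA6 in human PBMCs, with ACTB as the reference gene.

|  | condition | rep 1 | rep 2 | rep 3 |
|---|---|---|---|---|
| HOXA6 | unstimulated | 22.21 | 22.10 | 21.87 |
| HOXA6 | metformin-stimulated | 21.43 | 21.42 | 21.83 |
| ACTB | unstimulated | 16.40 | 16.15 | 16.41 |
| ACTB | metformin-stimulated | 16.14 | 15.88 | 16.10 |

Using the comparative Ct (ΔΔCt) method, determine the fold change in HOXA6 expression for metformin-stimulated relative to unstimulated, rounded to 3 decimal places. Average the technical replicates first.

1.165

Mean Ct: HOXA6 unstimulated 22.060; HOXA6 metformin-stimulated 21.560; ACTB unstimulated 16.320; ACTB metformin-stimulated 16.040
ΔCt(unstimulated) = 22.060 − 16.320 = 5.740
ΔCt(metformin-stimulated) = 21.560 − 16.040 = 5.520
ΔΔCt = 5.520 − 5.740 = -0.220
Fold change = 2^(−(-0.220)) = 2^0.220 = 1.1647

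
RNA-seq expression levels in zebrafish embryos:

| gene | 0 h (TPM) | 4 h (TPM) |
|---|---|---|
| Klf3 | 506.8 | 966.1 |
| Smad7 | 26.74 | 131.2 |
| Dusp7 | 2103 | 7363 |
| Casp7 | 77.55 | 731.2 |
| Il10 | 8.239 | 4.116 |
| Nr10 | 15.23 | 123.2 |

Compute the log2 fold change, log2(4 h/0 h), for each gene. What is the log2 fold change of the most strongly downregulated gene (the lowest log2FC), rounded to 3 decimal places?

-1.001

log2(966.1/506.8) = 0.931  (Klf3)
log2(131.2/26.74) = 2.295  (Smad7)
log2(7363/2103) = 1.808  (Dusp7)
log2(731.2/77.55) = 3.237  (Casp7)
log2(4.116/8.239) = -1.001  (Il10)
log2(123.2/15.23) = 3.016  (Nr10)
Il10 is most strongly downregulated.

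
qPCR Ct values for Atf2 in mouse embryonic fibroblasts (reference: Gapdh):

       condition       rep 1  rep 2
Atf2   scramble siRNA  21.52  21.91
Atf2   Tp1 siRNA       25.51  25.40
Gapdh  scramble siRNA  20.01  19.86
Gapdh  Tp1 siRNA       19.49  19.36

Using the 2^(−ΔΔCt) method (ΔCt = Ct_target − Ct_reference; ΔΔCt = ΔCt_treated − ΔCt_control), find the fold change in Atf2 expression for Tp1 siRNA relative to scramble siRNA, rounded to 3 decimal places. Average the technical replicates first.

0.053

Mean Ct: Atf2 scramble siRNA 21.715; Atf2 Tp1 siRNA 25.455; Gapdh scramble siRNA 19.935; Gapdh Tp1 siRNA 19.425
ΔCt(scramble siRNA) = 21.715 − 19.935 = 1.780
ΔCt(Tp1 siRNA) = 25.455 − 19.425 = 6.030
ΔΔCt = 6.030 − 1.780 = 4.250
Fold change = 2^(−4.250) = 0.0526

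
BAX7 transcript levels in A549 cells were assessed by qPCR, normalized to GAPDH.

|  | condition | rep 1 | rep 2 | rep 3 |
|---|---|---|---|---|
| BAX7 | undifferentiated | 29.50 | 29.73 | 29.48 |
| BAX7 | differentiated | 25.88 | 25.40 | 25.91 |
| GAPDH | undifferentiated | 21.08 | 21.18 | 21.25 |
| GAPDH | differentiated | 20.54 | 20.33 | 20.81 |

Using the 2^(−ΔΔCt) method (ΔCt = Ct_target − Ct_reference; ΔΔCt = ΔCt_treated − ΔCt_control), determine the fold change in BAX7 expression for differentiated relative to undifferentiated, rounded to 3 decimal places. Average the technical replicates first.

Mean Ct: BAX7 undifferentiated 29.570; BAX7 differentiated 25.730; GAPDH undifferentiated 21.170; GAPDH differentiated 20.560
ΔCt(undifferentiated) = 29.570 − 21.170 = 8.400
ΔCt(differentiated) = 25.730 − 20.560 = 5.170
ΔΔCt = 5.170 − 8.400 = -3.230
Fold change = 2^(−(-3.230)) = 2^3.230 = 9.3827

9.383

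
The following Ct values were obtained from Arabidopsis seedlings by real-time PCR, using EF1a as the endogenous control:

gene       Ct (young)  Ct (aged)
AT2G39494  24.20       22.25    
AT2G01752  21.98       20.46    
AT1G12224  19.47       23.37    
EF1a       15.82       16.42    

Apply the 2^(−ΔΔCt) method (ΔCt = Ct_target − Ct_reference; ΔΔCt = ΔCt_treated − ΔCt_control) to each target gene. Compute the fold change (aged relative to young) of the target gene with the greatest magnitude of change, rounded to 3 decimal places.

AT2G39494: ΔΔCt = (22.25−16.42) − (24.20−15.82) = 5.83 − 8.38 = -2.55; fold change = 2^2.55 = 5.856
AT2G01752: ΔΔCt = (20.46−16.42) − (21.98−15.82) = 4.04 − 6.16 = -2.12; fold change = 2^2.12 = 4.347
AT1G12224: ΔΔCt = (23.37−16.42) − (19.47−15.82) = 6.95 − 3.65 = 3.30; fold change = 2^-3.30 = 0.102
AT1G12224 has the largest |ΔΔCt| = 3.30.

0.102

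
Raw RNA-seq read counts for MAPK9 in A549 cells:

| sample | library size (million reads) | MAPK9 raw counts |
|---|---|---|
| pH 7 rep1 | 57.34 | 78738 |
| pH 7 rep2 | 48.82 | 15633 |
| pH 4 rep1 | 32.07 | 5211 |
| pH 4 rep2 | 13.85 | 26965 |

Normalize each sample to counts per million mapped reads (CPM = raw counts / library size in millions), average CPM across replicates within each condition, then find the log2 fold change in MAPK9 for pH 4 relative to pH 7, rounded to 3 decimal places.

0.317

CPM(pH 7 rep1) = 78738 / 57.34 = 1373.1775
CPM(pH 7 rep2) = 15633 / 48.82 = 320.2171
CPM(pH 4 rep1) = 5211 / 32.07 = 162.4883
CPM(pH 4 rep2) = 26965 / 13.85 = 1946.9314
mean CPM(pH 7) = 846.6973; mean CPM(pH 4) = 1054.7099
Fold change = 1054.7099 / 846.6973 = 1.24568
log2(1.24568) = 0.3169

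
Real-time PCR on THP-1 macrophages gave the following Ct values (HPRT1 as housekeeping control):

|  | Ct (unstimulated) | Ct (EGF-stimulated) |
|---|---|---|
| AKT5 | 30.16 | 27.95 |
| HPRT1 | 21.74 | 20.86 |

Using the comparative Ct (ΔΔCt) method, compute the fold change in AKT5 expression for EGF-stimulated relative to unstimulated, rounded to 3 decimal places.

ΔCt(unstimulated) = 30.160 − 21.740 = 8.420
ΔCt(EGF-stimulated) = 27.950 − 20.860 = 7.090
ΔΔCt = 7.090 − 8.420 = -1.330
Fold change = 2^(−(-1.330)) = 2^1.330 = 2.5140

2.514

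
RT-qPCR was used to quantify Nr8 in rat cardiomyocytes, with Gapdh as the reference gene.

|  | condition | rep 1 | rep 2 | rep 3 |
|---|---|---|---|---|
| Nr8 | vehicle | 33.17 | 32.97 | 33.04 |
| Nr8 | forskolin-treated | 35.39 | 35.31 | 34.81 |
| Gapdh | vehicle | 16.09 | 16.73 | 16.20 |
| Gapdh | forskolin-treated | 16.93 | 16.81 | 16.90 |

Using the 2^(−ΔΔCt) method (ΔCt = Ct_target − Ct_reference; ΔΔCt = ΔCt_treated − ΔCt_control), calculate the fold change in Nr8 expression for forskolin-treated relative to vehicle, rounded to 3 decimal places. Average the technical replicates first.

0.337

Mean Ct: Nr8 vehicle 33.060; Nr8 forskolin-treated 35.170; Gapdh vehicle 16.340; Gapdh forskolin-treated 16.880
ΔCt(vehicle) = 33.060 − 16.340 = 16.720
ΔCt(forskolin-treated) = 35.170 − 16.880 = 18.290
ΔΔCt = 18.290 − 16.720 = 1.570
Fold change = 2^(−1.570) = 0.3368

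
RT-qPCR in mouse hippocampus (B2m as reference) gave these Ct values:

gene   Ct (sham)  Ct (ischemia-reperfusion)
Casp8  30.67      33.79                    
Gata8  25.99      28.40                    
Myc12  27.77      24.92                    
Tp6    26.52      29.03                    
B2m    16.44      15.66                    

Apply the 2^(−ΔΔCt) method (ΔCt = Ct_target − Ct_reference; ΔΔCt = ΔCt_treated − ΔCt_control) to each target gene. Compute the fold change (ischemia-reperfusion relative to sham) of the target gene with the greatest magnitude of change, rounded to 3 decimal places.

Casp8: ΔΔCt = (33.79−15.66) − (30.67−16.44) = 18.13 − 14.23 = 3.90; fold change = 2^-3.90 = 0.067
Gata8: ΔΔCt = (28.40−15.66) − (25.99−16.44) = 12.74 − 9.55 = 3.19; fold change = 2^-3.19 = 0.110
Myc12: ΔΔCt = (24.92−15.66) − (27.77−16.44) = 9.26 − 11.33 = -2.07; fold change = 2^2.07 = 4.199
Tp6: ΔΔCt = (29.03−15.66) − (26.52−16.44) = 13.37 − 10.08 = 3.29; fold change = 2^-3.29 = 0.102
Casp8 has the largest |ΔΔCt| = 3.90.

0.067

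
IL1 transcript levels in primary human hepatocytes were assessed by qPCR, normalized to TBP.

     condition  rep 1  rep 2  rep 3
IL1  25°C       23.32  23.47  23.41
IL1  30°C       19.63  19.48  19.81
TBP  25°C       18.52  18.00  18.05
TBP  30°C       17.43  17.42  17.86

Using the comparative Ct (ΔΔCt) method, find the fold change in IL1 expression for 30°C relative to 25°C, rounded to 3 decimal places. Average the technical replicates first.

Mean Ct: IL1 25°C 23.400; IL1 30°C 19.640; TBP 25°C 18.190; TBP 30°C 17.570
ΔCt(25°C) = 23.400 − 18.190 = 5.210
ΔCt(30°C) = 19.640 − 17.570 = 2.070
ΔΔCt = 2.070 − 5.210 = -3.140
Fold change = 2^(−(-3.140)) = 2^3.140 = 8.8152

8.815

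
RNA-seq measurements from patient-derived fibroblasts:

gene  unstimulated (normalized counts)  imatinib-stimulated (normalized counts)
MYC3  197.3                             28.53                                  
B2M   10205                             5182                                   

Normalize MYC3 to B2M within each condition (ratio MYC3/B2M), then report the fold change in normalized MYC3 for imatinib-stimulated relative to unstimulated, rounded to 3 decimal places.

0.285

MYC3/B2M (unstimulated) = 197.3 / 10205 = 0.019334
MYC3/B2M (imatinib-stimulated) = 28.53 / 5182 = 0.0055056
Fold change = 0.0055056 / 0.019334 = 0.2848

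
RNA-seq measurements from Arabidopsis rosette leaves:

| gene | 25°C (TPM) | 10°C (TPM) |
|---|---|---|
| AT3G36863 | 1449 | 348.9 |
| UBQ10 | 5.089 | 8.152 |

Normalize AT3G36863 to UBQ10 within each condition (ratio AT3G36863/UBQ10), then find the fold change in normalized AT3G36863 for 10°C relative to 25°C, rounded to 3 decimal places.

0.150

AT3G36863/UBQ10 (25°C) = 1449 / 5.089 = 284.73
AT3G36863/UBQ10 (10°C) = 348.9 / 8.152 = 42.799
Fold change = 42.799 / 284.73 = 0.1503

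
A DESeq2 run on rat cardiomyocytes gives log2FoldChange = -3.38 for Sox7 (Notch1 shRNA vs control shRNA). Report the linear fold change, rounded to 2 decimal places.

0.10

Fold change = 2^(-3.38) = 0.096
That is, Sox7 drops to 9.6% of the control shRNA level.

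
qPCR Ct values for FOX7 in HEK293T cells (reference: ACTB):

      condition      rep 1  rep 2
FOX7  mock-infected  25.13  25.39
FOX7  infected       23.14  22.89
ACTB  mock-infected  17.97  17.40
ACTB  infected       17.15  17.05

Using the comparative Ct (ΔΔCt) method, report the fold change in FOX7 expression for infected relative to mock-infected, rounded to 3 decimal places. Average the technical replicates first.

Mean Ct: FOX7 mock-infected 25.260; FOX7 infected 23.015; ACTB mock-infected 17.685; ACTB infected 17.100
ΔCt(mock-infected) = 25.260 − 17.685 = 7.575
ΔCt(infected) = 23.015 − 17.100 = 5.915
ΔΔCt = 5.915 − 7.575 = -1.660
Fold change = 2^(−(-1.660)) = 2^1.660 = 3.1602

3.160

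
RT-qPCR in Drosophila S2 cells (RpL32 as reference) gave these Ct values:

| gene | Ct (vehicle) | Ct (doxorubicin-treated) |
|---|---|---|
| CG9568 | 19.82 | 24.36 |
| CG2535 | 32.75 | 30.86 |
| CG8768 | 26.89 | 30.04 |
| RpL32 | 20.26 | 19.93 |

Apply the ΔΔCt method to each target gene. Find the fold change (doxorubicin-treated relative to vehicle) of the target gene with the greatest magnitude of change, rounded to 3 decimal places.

0.034

CG9568: ΔΔCt = (24.36−19.93) − (19.82−20.26) = 4.43 − (-0.44) = 4.87; fold change = 2^-4.87 = 0.034
CG2535: ΔΔCt = (30.86−19.93) − (32.75−20.26) = 10.93 − 12.49 = -1.56; fold change = 2^1.56 = 2.949
CG8768: ΔΔCt = (30.04−19.93) − (26.89−20.26) = 10.11 − 6.63 = 3.48; fold change = 2^-3.48 = 0.090
CG9568 has the largest |ΔΔCt| = 4.87.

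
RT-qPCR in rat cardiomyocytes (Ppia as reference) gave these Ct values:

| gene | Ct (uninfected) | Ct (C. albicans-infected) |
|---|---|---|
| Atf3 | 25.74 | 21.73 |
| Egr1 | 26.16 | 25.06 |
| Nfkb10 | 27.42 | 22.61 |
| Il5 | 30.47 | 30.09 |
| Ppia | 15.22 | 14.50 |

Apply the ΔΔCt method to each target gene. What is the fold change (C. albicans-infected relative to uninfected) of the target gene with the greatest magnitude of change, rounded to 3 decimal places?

Atf3: ΔΔCt = (21.73−14.50) − (25.74−15.22) = 7.23 − 10.52 = -3.29; fold change = 2^3.29 = 9.781
Egr1: ΔΔCt = (25.06−14.50) − (26.16−15.22) = 10.56 − 10.94 = -0.38; fold change = 2^0.38 = 1.301
Nfkb10: ΔΔCt = (22.61−14.50) − (27.42−15.22) = 8.11 − 12.20 = -4.09; fold change = 2^4.09 = 17.030
Il5: ΔΔCt = (30.09−14.50) − (30.47−15.22) = 15.59 − 15.25 = 0.34; fold change = 2^-0.34 = 0.790
Nfkb10 has the largest |ΔΔCt| = 4.09.

17.030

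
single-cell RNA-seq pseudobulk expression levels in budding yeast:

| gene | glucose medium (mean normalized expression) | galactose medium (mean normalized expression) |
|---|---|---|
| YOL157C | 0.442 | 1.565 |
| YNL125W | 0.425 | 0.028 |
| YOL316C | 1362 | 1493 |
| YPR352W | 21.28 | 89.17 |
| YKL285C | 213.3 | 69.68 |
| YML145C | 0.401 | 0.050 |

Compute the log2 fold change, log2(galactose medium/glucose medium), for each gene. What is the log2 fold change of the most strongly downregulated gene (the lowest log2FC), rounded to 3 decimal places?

-3.924

log2(1.565/0.442) = 1.824  (YOL157C)
log2(0.028/0.425) = -3.924  (YNL125W)
log2(1493/1362) = 0.132  (YOL316C)
log2(89.17/21.28) = 2.067  (YPR352W)
log2(69.68/213.3) = -1.614  (YKL285C)
log2(0.050/0.401) = -3.004  (YML145C)
YNL125W is most strongly downregulated.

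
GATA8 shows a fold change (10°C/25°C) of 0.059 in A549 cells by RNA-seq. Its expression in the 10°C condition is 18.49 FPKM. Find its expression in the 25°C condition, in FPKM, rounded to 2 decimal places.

313.39

25°C expression = 18.49 / 0.059 = 313.39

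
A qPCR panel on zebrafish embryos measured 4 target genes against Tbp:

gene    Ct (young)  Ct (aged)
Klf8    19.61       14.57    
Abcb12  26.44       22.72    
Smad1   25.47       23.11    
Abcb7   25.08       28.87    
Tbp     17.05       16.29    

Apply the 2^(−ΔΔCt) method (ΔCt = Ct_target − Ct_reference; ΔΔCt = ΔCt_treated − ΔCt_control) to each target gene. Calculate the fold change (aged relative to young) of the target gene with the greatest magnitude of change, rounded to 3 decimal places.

Klf8: ΔΔCt = (14.57−16.29) − (19.61−17.05) = -1.72 − 2.56 = -4.28; fold change = 2^4.28 = 19.427
Abcb12: ΔΔCt = (22.72−16.29) − (26.44−17.05) = 6.43 − 9.39 = -2.96; fold change = 2^2.96 = 7.781
Smad1: ΔΔCt = (23.11−16.29) − (25.47−17.05) = 6.82 − 8.42 = -1.60; fold change = 2^1.60 = 3.031
Abcb7: ΔΔCt = (28.87−16.29) − (25.08−17.05) = 12.58 − 8.03 = 4.55; fold change = 2^-4.55 = 0.043
Abcb7 has the largest |ΔΔCt| = 4.55.

0.043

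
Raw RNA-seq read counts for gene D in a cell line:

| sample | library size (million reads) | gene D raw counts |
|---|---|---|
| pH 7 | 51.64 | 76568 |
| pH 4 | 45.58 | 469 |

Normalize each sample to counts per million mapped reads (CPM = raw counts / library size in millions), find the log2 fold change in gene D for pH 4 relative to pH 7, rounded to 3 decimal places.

-7.171

CPM(pH 7) = 76568 / 51.64 = 1482.7266
CPM(pH 4) = 469 / 45.58 = 10.2896
Fold change = 10.2896 / 1482.7266 = 0.00694
log2(0.00694) = -7.1709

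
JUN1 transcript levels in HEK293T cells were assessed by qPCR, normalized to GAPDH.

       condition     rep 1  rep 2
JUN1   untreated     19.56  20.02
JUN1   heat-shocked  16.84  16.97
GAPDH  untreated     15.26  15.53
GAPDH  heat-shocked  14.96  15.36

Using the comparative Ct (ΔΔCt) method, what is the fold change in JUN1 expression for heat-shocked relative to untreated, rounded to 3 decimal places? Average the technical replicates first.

Mean Ct: JUN1 untreated 19.790; JUN1 heat-shocked 16.905; GAPDH untreated 15.395; GAPDH heat-shocked 15.160
ΔCt(untreated) = 19.790 − 15.395 = 4.395
ΔCt(heat-shocked) = 16.905 − 15.160 = 1.745
ΔΔCt = 1.745 − 4.395 = -2.650
Fold change = 2^(−(-2.650)) = 2^2.650 = 6.2767

6.277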